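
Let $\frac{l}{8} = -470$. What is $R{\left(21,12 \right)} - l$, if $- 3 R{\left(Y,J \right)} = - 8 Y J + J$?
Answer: $4428$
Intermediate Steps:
$l = -3760$ ($l = 8 \left(-470\right) = -3760$)
$R{\left(Y,J \right)} = - \frac{J}{3} + \frac{8 J Y}{3}$ ($R{\left(Y,J \right)} = - \frac{- 8 Y J + J}{3} = - \frac{- 8 J Y + J}{3} = - \frac{J - 8 J Y}{3} = - \frac{J}{3} + \frac{8 J Y}{3}$)
$R{\left(21,12 \right)} - l = \frac{1}{3} \cdot 12 \left(-1 + 8 \cdot 21\right) - -3760 = \frac{1}{3} \cdot 12 \left(-1 + 168\right) + 3760 = \frac{1}{3} \cdot 12 \cdot 167 + 3760 = 668 + 3760 = 4428$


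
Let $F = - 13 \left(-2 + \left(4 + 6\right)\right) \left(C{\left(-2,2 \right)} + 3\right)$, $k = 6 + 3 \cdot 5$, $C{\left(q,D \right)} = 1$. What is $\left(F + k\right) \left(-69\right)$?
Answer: $27255$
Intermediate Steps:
$k = 21$ ($k = 6 + 15 = 21$)
$F = -416$ ($F = - 13 \left(-2 + \left(4 + 6\right)\right) \left(1 + 3\right) = - 13 \left(-2 + 10\right) 4 = - 13 \cdot 8 \cdot 4 = \left(-13\right) 32 = -416$)
$\left(F + k\right) \left(-69\right) = \left(-416 + 21\right) \left(-69\right) = \left(-395\right) \left(-69\right) = 27255$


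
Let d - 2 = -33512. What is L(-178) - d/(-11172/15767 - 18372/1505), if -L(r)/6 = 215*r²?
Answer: -2087927990855015/51080864 ≈ -4.0875e+7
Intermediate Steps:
d = -33510 (d = 2 - 33512 = -33510)
L(r) = -1290*r²
L(-178) - d/(-11172/15767 - 18372/1505) = -1290*(-178)² - (-33510)/(-11172/15767 - 18372/1505) = -1290*31684 - (-33510)/(-11172*1/15767 - 18372*1/1505) = -40872360 - (-33510)/(-11172/15767 - 18372/1505) = -40872360 - (-33510)/(-306485184/23729335) = -40872360 - (-33510)*(-23729335)/306485184 = -40872360 - 1*132528335975/51080864 = -40872360 - 132528335975/51080864 = -2087927990855015/51080864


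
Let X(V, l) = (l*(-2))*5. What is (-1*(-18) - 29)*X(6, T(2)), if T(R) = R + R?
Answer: 440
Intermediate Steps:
T(R) = 2*R
X(V, l) = -10*l (X(V, l) = -2*l*5 = -10*l)
(-1*(-18) - 29)*X(6, T(2)) = (-1*(-18) - 29)*(-20*2) = (18 - 29)*(-10*4) = -11*(-40) = 440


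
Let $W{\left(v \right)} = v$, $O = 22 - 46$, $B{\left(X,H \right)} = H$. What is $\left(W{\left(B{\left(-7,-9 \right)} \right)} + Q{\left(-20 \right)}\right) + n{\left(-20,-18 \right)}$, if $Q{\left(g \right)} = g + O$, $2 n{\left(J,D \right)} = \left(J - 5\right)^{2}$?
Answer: $\frac{519}{2} \approx 259.5$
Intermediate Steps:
$n{\left(J,D \right)} = \frac{\left(-5 + J\right)^{2}}{2}$ ($n{\left(J,D \right)} = \frac{\left(J - 5\right)^{2}}{2} = \frac{\left(-5 + J\right)^{2}}{2}$)
$O = -24$
$Q{\left(g \right)} = -24 + g$ ($Q{\left(g \right)} = g - 24 = -24 + g$)
$\left(W{\left(B{\left(-7,-9 \right)} \right)} + Q{\left(-20 \right)}\right) + n{\left(-20,-18 \right)} = \left(-9 - 44\right) + \frac{\left(-5 - 20\right)^{2}}{2} = \left(-9 - 44\right) + \frac{\left(-25\right)^{2}}{2} = -53 + \frac{1}{2} \cdot 625 = -53 + \frac{625}{2} = \frac{519}{2}$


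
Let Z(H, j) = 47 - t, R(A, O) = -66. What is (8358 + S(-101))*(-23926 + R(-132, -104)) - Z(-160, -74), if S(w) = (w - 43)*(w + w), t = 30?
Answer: -898404449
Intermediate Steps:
S(w) = 2*w*(-43 + w) (S(w) = (-43 + w)*(2*w) = 2*w*(-43 + w))
Z(H, j) = 17 (Z(H, j) = 47 - 1*30 = 47 - 30 = 17)
(8358 + S(-101))*(-23926 + R(-132, -104)) - Z(-160, -74) = (8358 + 2*(-101)*(-43 - 101))*(-23926 - 66) - 1*17 = (8358 + 2*(-101)*(-144))*(-23992) - 17 = (8358 + 29088)*(-23992) - 17 = 37446*(-23992) - 17 = -898404432 - 17 = -898404449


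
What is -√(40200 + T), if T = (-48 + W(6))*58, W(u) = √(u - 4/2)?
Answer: -2*√9383 ≈ -193.73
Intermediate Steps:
W(u) = √(-2 + u) (W(u) = √(u - 4*½) = √(u - 2) = √(-2 + u))
T = -2668 (T = (-48 + √(-2 + 6))*58 = (-48 + √4)*58 = (-48 + 2)*58 = -46*58 = -2668)
-√(40200 + T) = -√(40200 - 2668) = -√37532 = -2*√9383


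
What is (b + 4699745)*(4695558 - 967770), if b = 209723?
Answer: 18301455896784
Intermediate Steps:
(b + 4699745)*(4695558 - 967770) = (209723 + 4699745)*(4695558 - 967770) = 4909468*3727788 = 18301455896784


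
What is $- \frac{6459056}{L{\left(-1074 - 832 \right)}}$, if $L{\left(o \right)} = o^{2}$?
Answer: $- \frac{1614764}{908209} \approx -1.778$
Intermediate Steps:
$- \frac{6459056}{L{\left(-1074 - 832 \right)}} = - \frac{6459056}{\left(-1074 - 832\right)^{2}} = - \frac{6459056}{\left(-1906\right)^{2}} = - \frac{6459056}{3632836} = \left(-6459056\right) \frac{1}{3632836} = - \frac{1614764}{908209}$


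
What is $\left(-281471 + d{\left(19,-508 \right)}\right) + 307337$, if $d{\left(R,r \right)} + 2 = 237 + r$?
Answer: $25593$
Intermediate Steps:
$d{\left(R,r \right)} = 235 + r$ ($d{\left(R,r \right)} = -2 + \left(237 + r\right) = 235 + r$)
$\left(-281471 + d{\left(19,-508 \right)}\right) + 307337 = \left(-281471 + \left(235 - 508\right)\right) + 307337 = \left(-281471 - 273\right) + 307337 = -281744 + 307337 = 25593$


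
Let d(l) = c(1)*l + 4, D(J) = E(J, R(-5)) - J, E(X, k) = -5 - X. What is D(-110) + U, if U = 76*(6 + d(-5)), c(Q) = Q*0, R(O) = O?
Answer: 975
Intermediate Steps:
c(Q) = 0
D(J) = -5 - 2*J (D(J) = (-5 - J) - J = -5 - 2*J)
d(l) = 4 (d(l) = 0*l + 4 = 0 + 4 = 4)
U = 760 (U = 76*(6 + 4) = 76*10 = 760)
D(-110) + U = (-5 - 2*(-110)) + 760 = (-5 + 220) + 760 = 215 + 760 = 975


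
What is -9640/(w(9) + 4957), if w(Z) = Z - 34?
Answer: -2410/1233 ≈ -1.9546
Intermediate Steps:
w(Z) = -34 + Z
-9640/(w(9) + 4957) = -9640/((-34 + 9) + 4957) = -9640/(-25 + 4957) = -9640/4932 = -9640*1/4932 = -2410/1233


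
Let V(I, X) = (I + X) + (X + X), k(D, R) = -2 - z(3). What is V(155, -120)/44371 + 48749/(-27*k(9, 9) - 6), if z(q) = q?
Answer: 2163015434/5723859 ≈ 377.89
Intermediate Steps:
k(D, R) = -5 (k(D, R) = -2 - 1*3 = -2 - 3 = -5)
V(I, X) = I + 3*X (V(I, X) = (I + X) + 2*X = I + 3*X)
V(155, -120)/44371 + 48749/(-27*k(9, 9) - 6) = (155 + 3*(-120))/44371 + 48749/(-27*(-5) - 6) = (155 - 360)*(1/44371) + 48749/(135 - 6) = -205*1/44371 + 48749/129 = -205/44371 + 48749*(1/129) = -205/44371 + 48749/129 = 2163015434/5723859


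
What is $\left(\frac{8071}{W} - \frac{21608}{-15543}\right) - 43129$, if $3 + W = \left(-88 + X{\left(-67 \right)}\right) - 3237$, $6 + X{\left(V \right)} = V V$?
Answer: $- \frac{3351119132}{77715} \approx -43121.0$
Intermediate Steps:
$X{\left(V \right)} = -6 + V^{2}$ ($X{\left(V \right)} = -6 + V V = -6 + V^{2}$)
$W = 1155$ ($W = -3 - -1158 = -3 + \left(\left(-88 + \left(-6 + 4489\right)\right) - 3237\right) = -3 + \left(\left(-88 + 4483\right) - 3237\right) = -3 + \left(4395 - 3237\right) = -3 + 1158 = 1155$)
$\left(\frac{8071}{W} - \frac{21608}{-15543}\right) - 43129 = \left(\frac{8071}{1155} - \frac{21608}{-15543}\right) - 43129 = \left(8071 \cdot \frac{1}{1155} - - \frac{21608}{15543}\right) - 43129 = \left(\frac{1153}{165} + \frac{21608}{15543}\right) - 43129 = \frac{651103}{77715} - 43129 = - \frac{3351119132}{77715}$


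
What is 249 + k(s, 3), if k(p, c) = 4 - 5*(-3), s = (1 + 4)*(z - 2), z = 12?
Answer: 268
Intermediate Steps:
s = 50 (s = (1 + 4)*(12 - 2) = 5*10 = 50)
k(p, c) = 19 (k(p, c) = 4 + 15 = 19)
249 + k(s, 3) = 249 + 19 = 268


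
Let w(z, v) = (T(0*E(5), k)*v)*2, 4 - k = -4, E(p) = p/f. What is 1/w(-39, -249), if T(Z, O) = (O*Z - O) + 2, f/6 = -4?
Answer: 1/2988 ≈ 0.00033467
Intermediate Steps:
f = -24 (f = 6*(-4) = -24)
E(p) = -p/24 (E(p) = p/(-24) = p*(-1/24) = -p/24)
k = 8 (k = 4 - 1*(-4) = 4 + 4 = 8)
T(Z, O) = 2 - O + O*Z (T(Z, O) = (-O + O*Z) + 2 = 2 - O + O*Z)
w(z, v) = -12*v (w(z, v) = ((2 - 1*8 + 8*(0*(-1/24*5)))*v)*2 = ((2 - 8 + 8*(0*(-5/24)))*v)*2 = ((2 - 8 + 8*0)*v)*2 = ((2 - 8 + 0)*v)*2 = -6*v*2 = -12*v)
1/w(-39, -249) = 1/(-12*(-249)) = 1/2988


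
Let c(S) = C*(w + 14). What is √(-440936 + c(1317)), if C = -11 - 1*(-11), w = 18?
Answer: 2*I*√110234 ≈ 664.03*I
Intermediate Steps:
C = 0 (C = -11 + 11 = 0)
c(S) = 0 (c(S) = 0*(18 + 14) = 0*32 = 0)
√(-440936 + c(1317)) = √(-440936 + 0) = √(-440936) = 2*I*√110234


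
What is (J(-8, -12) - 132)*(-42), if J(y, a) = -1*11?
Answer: 6006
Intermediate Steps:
J(y, a) = -11
(J(-8, -12) - 132)*(-42) = (-11 - 132)*(-42) = -143*(-42) = 6006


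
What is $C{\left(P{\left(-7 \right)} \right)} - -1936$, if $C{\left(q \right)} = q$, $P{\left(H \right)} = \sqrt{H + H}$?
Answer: $1936 + i \sqrt{14} \approx 1936.0 + 3.7417 i$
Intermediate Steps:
$P{\left(H \right)} = \sqrt{2} \sqrt{H}$ ($P{\left(H \right)} = \sqrt{2 H} = \sqrt{2} \sqrt{H}$)
$C{\left(P{\left(-7 \right)} \right)} - -1936 = \sqrt{2} \sqrt{-7} - -1936 = \sqrt{2} i \sqrt{7} + 1936 = i \sqrt{14} + 1936 = 1936 + i \sqrt{14}$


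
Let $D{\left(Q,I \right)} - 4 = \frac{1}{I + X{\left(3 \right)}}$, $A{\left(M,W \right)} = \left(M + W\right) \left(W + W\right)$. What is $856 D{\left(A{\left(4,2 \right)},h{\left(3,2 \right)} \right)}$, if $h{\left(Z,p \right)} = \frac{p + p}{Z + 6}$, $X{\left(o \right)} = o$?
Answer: $\frac{113848}{31} \approx 3672.5$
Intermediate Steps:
$A{\left(M,W \right)} = 2 W \left(M + W\right)$ ($A{\left(M,W \right)} = \left(M + W\right) 2 W = 2 W \left(M + W\right)$)
$h{\left(Z,p \right)} = \frac{2 p}{6 + Z}$
$D{\left(Q,I \right)} = 4 + \frac{1}{3 + I}$ ($D{\left(Q,I \right)} = 4 + \frac{1}{I + 3} = 4 + \frac{1}{3 + I}$)
$856 D{\left(A{\left(4,2 \right)},h{\left(3,2 \right)} \right)} = 856 \frac{13 + 4 \cdot 2 \cdot 2 \frac{1}{6 + 3}}{3 + 2 \cdot 2 \frac{1}{6 + 3}} = 856 \frac{13 + 4 \cdot 2 \cdot 2 \cdot \frac{1}{9}}{3 + 2 \cdot 2 \cdot \frac{1}{9}} = 856 \frac{13 + 4 \cdot \frac{4}{9}}{3 + \frac{4}{9}} = 856 \frac{13 + \frac{16}{9}}{\frac{31}{9}} = 856 \cdot \frac{9}{31} \cdot \frac{133}{9} = 856 \cdot \frac{133}{31} = \frac{113848}{31}$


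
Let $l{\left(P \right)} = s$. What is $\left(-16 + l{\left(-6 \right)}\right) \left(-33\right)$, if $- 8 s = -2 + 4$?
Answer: $\frac{2145}{4} \approx 536.25$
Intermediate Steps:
$s = - \frac{1}{4}$ ($s = - \frac{-2 + 4}{8} = \left(- \frac{1}{8}\right) 2 = - \frac{1}{4} \approx -0.25$)
$l{\left(P \right)} = - \frac{1}{4}$
$\left(-16 + l{\left(-6 \right)}\right) \left(-33\right) = \left(-16 - \frac{1}{4}\right) \left(-33\right) = \left(- \frac{65}{4}\right) \left(-33\right) = \frac{2145}{4}$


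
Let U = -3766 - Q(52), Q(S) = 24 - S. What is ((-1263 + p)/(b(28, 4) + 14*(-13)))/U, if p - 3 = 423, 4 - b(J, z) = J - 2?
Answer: -93/84728 ≈ -0.0010976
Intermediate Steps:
b(J, z) = 6 - J (b(J, z) = 4 - (J - 2) = 4 - (-2 + J) = 4 + (2 - J) = 6 - J)
p = 426 (p = 3 + 423 = 426)
U = -3738 (U = -3766 - (24 - 1*52) = -3766 - (24 - 52) = -3766 - 1*(-28) = -3766 + 28 = -3738)
((-1263 + p)/(b(28, 4) + 14*(-13)))/U = ((-1263 + 426)/((6 - 1*28) + 14*(-13)))/(-3738) = -837/((6 - 28) - 182)*(-1/3738) = -837/(-22 - 182)*(-1/3738) = -837/(-204)*(-1/3738) = -837*(-1/204)*(-1/3738) = (279/68)*(-1/3738) = -93/84728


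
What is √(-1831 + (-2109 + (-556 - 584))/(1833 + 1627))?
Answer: I*√5482810285/1730 ≈ 42.801*I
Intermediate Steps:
√(-1831 + (-2109 + (-556 - 584))/(1833 + 1627)) = √(-1831 + (-2109 - 1140)/3460) = √(-1831 - 3249*1/3460) = √(-1831 - 3249/3460) = √(-6338509/3460) = I*√5482810285/1730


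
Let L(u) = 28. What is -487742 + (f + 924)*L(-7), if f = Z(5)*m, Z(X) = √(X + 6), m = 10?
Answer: -461870 + 280*√11 ≈ -4.6094e+5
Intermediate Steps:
Z(X) = √(6 + X)
f = 10*√11 (f = √(6 + 5)*10 = √11*10 = 10*√11 ≈ 33.166)
-487742 + (f + 924)*L(-7) = -487742 + (10*√11 + 924)*28 = -487742 + (924 + 10*√11)*28 = -487742 + (25872 + 280*√11) = -461870 + 280*√11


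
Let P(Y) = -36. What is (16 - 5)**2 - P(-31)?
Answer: 157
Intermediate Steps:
(16 - 5)**2 - P(-31) = (16 - 5)**2 - 1*(-36) = 11**2 + 36 = 121 + 36 = 157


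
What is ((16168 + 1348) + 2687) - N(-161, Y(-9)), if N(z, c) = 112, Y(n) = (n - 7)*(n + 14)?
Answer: 20091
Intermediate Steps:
Y(n) = (-7 + n)*(14 + n)
((16168 + 1348) + 2687) - N(-161, Y(-9)) = ((16168 + 1348) + 2687) - 1*112 = (17516 + 2687) - 112 = 20203 - 112 = 20091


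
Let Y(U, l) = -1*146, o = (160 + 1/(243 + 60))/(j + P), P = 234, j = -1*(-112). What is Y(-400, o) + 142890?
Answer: 142744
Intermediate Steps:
j = 112
o = 48481/104838 (o = (160 + 1/(243 + 60))/(112 + 234) = (160 + 1/303)/346 = (160 + 1/303)*(1/346) = (48481/303)*(1/346) = 48481/104838 ≈ 0.46244)
Y(U, l) = -146
Y(-400, o) + 142890 = -146 + 142890 = 142744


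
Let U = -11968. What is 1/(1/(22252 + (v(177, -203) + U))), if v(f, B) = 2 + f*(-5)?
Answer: 9401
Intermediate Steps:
v(f, B) = 2 - 5*f
1/(1/(22252 + (v(177, -203) + U))) = 1/(1/(22252 + ((2 - 5*177) - 11968))) = 1/(1/(22252 + ((2 - 885) - 11968))) = 1/(1/(22252 + (-883 - 11968))) = 1/(1/(22252 - 12851)) = 1/(1/9401) = 9401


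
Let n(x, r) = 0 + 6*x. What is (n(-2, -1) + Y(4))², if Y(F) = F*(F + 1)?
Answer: 64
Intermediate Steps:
Y(F) = F*(1 + F)
n(x, r) = 6*x
(n(-2, -1) + Y(4))² = (6*(-2) + 4*(1 + 4))² = (-12 + 4*5)² = (-12 + 20)² = 8² = 64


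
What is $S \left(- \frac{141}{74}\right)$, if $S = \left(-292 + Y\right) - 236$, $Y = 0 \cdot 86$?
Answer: $\frac{37224}{37} \approx 1006.1$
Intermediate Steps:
$Y = 0$
$S = -528$ ($S = \left(-292 + 0\right) - 236 = -292 - 236 = -528$)
$S \left(- \frac{141}{74}\right) = - 528 \left(- \frac{141}{74}\right) = - 528 \left(\left(-141\right) \frac{1}{74}\right) = \left(-528\right) \left(- \frac{141}{74}\right) = \frac{37224}{37}$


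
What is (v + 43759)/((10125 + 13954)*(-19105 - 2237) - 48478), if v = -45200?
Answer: 1441/513942496 ≈ 2.8038e-6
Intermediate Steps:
(v + 43759)/((10125 + 13954)*(-19105 - 2237) - 48478) = (-45200 + 43759)/((10125 + 13954)*(-19105 - 2237) - 48478) = -1441/(24079*(-21342) - 48478) = -1441/(-513894018 - 48478) = -1441/(-513942496) = -1441*(-1/513942496) = 1441/513942496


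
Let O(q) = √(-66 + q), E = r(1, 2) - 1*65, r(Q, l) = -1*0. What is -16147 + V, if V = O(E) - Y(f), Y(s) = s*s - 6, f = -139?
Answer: -35462 + I*√131 ≈ -35462.0 + 11.446*I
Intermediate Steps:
r(Q, l) = 0
E = -65 (E = 0 - 1*65 = 0 - 65 = -65)
Y(s) = -6 + s² (Y(s) = s² - 6 = -6 + s²)
V = -19315 + I*√131 (V = √(-66 - 65) - (-6 + (-139)²) = √(-131) - (-6 + 19321) = I*√131 - 1*19315 = I*√131 - 19315 = -19315 + I*√131 ≈ -19315.0 + 11.446*I)
-16147 + V = -16147 + (-19315 + I*√131) = -35462 + I*√131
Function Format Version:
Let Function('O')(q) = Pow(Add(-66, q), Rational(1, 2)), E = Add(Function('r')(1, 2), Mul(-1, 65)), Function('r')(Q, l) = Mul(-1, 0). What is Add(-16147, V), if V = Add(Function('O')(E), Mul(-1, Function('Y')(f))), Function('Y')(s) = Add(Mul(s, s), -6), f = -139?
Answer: Add(-35462, Mul(I, Pow(131, Rational(1, 2)))) ≈ Add(-35462., Mul(11.446, I))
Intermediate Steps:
Function('r')(Q, l) = 0
E = -65 (E = Add(0, Mul(-1, 65)) = Add(0, -65) = -65)
Function('Y')(s) = Add(-6, Pow(s, 2)) (Function('Y')(s) = Add(Pow(s, 2), -6) = Add(-6, Pow(s, 2)))
V = Add(-19315, Mul(I, Pow(131, Rational(1, 2)))) (V = Add(Pow(Add(-66, -65), Rational(1, 2)), Mul(-1, Add(-6, Pow(-139, 2)))) = Add(Pow(-131, Rational(1, 2)), Mul(-1, Add(-6, 19321))) = Add(Mul(I, Pow(131, Rational(1, 2))), Mul(-1, 19315)) = Add(Mul(I, Pow(131, Rational(1, 2))), -19315) = Add(-19315, Mul(I, Pow(131, Rational(1, 2)))) ≈ Add(-19315., Mul(11.446, I)))
Add(-16147, V) = Add(-16147, Add(-19315, Mul(I, Pow(131, Rational(1, 2))))) = Add(-35462, Mul(I, Pow(131, Rational(1, 2))))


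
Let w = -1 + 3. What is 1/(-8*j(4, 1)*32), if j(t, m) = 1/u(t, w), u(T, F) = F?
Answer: -1/128 ≈ -0.0078125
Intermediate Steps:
w = 2
j(t, m) = 1/2
1/(-8*j(4, 1)*32) = 1/(-8*1/2*32) = 1/(-4*32) = 1/(-128) = -1/128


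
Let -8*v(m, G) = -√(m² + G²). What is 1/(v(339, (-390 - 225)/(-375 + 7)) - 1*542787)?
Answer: -1568136249344/851163965184868485 - 2944*√1729271081/851163965184868485 ≈ -1.8425e-6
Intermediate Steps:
v(m, G) = √(G² + m²)/8 (v(m, G) = -(-1)*√(m² + G²)/8 = -(-1)*√(G² + m²)/8 = √(G² + m²)/8)
1/(v(339, (-390 - 225)/(-375 + 7)) - 1*542787) = 1/(√(((-390 - 225)/(-375 + 7))² + 339²)/8 - 1*542787) = 1/(√((-615/(-368))² + 114921)/8 - 542787) = 1/(√((-615*(-1/368))² + 114921)/8 - 542787) = 1/(√((615/368)² + 114921)/8 - 542787) = 1/(√(378225/135424 + 114921)/8 - 542787) = 1/(√(15563439729/135424)/8 - 542787) = 1/((3*√1729271081/368)/8 - 542787) = 1/(3*√1729271081/2944 - 542787) = 1/(-542787 + 3*√1729271081/2944)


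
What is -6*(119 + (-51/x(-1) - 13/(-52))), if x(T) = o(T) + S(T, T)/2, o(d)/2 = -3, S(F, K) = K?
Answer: -19827/26 ≈ -762.58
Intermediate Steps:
o(d) = -6 (o(d) = 2*(-3) = -6)
x(T) = -6 + T/2
-6*(119 + (-51/x(-1) - 13/(-52))) = -6*(119 + (-51/(-6 + (1/2)*(-1)) - 13/(-52))) = -6*(119 + (-51/(-6 - 1/2) - 13*(-1/52))) = -6*(119 + (-51/(-13/2) + 1/4)) = -6*(119 + (-51*(-2/13) + 1/4)) = -6*(119 + (102/13 + 1/4)) = -6*(119 + 421/52) = -6*6609/52 = -19827/26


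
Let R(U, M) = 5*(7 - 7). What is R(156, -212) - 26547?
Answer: -26547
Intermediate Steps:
R(U, M) = 0 (R(U, M) = 5*0 = 0)
R(156, -212) - 26547 = 0 - 26547 = -26547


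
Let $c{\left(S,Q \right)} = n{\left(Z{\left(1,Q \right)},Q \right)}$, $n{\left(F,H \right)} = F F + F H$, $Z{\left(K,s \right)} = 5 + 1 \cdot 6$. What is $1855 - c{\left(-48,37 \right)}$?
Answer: $1327$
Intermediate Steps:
$Z{\left(K,s \right)} = 11$ ($Z{\left(K,s \right)} = 5 + 6 = 11$)
$n{\left(F,H \right)} = F^{2} + F H$
$c{\left(S,Q \right)} = 121 + 11 Q$ ($c{\left(S,Q \right)} = 11 \left(11 + Q\right) = 121 + 11 Q$)
$1855 - c{\left(-48,37 \right)} = 1855 - \left(121 + 11 \cdot 37\right) = 1855 - \left(121 + 407\right) = 1855 - 528 = 1327$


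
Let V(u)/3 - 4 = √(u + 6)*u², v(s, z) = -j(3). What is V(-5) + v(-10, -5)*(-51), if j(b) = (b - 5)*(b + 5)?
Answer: -729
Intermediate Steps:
j(b) = (-5 + b)*(5 + b)
v(s, z) = 16 (v(s, z) = -(-25 + 3²) = -(-25 + 9) = -1*(-16) = 16)
V(u) = 12 + 3*u²*√(6 + u) (V(u) = 12 + 3*(√(u + 6)*u²) = 12 + 3*(√(6 + u)*u²) = 12 + 3*(u²*√(6 + u)) = 12 + 3*u²*√(6 + u))
V(-5) + v(-10, -5)*(-51) = (12 + 3*(-5)²*√(6 - 5)) + 16*(-51) = (12 + 3*25*√1) - 816 = (12 + 3*25*1) - 816 = (12 + 75) - 816 = 87 - 816 = -729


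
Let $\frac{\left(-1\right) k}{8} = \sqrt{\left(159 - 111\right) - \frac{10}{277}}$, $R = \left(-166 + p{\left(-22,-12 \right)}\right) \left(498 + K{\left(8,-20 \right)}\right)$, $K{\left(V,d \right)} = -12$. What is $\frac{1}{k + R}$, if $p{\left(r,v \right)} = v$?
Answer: $- \frac{5990679}{518241446356} + \frac{\sqrt{3680222}}{259120723178} \approx -1.1552 \cdot 10^{-5}$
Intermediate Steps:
$R = -86508$ ($R = \left(-166 - 12\right) \left(498 - 12\right) = \left(-178\right) 486 = -86508$)
$k = - \frac{8 \sqrt{3680222}}{277}$ ($k = - 8 \sqrt{\left(159 - 111\right) - \frac{10}{277}} = - 8 \sqrt{48 - \frac{10}{277}} = - 8 \sqrt{\frac{13286}{277}} = - 8 \frac{\sqrt{3680222}}{277} = - \frac{8 \sqrt{3680222}}{277} \approx -55.405$)
$\frac{1}{k + R} = \frac{1}{- \frac{8 \sqrt{3680222}}{277} - 86508} = \frac{1}{-86508 - \frac{8 \sqrt{3680222}}{277}}$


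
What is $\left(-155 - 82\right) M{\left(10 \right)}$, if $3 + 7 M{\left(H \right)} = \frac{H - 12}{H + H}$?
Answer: $\frac{7347}{70} \approx 104.96$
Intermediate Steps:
$M{\left(H \right)} = - \frac{3}{7} + \frac{-12 + H}{14 H}$ ($M{\left(H \right)} = - \frac{3}{7} + \frac{\left(H - 12\right) \frac{1}{H + H}}{7} = - \frac{3}{7} + \frac{\left(-12 + H\right) \frac{1}{2 H}}{7} = - \frac{3}{7} + \frac{\frac{1}{2} \frac{1}{H} \left(-12 + H\right)}{7} = - \frac{3}{7} + \frac{-12 + H}{14 H}$)
$\left(-155 - 82\right) M{\left(10 \right)} = \left(-155 - 82\right) \frac{-12 - 50}{14 \cdot 10} = - 237 \cdot \frac{1}{14} \cdot \frac{1}{10} \left(-12 - 50\right) = - 237 \cdot \frac{1}{14} \cdot \frac{1}{10} \left(-62\right) = \left(-237\right) \left(- \frac{31}{70}\right) = \frac{7347}{70}$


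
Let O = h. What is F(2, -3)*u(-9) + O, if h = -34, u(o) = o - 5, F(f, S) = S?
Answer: 8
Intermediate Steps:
u(o) = -5 + o
O = -34
F(2, -3)*u(-9) + O = -3*(-5 - 9) - 34 = -3*(-14) - 34 = 42 - 34 = 8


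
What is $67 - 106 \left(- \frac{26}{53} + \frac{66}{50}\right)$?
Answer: $- \frac{523}{25} \approx -20.92$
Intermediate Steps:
$67 - 106 \left(- \frac{26}{53} + \frac{66}{50}\right) = 67 - 106 \left(\left(-26\right) \frac{1}{53} + 66 \cdot \frac{1}{50}\right) = 67 - 106 \left(- \frac{26}{53} + \frac{33}{25}\right) = 67 - \frac{2198}{25} = - \frac{523}{25}$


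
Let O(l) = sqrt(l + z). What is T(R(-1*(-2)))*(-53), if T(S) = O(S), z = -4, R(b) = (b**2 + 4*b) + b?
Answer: -53*sqrt(10) ≈ -167.60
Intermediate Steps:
R(b) = b**2 + 5*b
O(l) = sqrt(-4 + l) (O(l) = sqrt(l - 4) = sqrt(-4 + l))
T(S) = sqrt(-4 + S)
T(R(-1*(-2)))*(-53) = sqrt(-4 + (-1*(-2))*(5 - 1*(-2)))*(-53) = sqrt(-4 + 2*(5 + 2))*(-53) = sqrt(-4 + 2*7)*(-53) = sqrt(-4 + 14)*(-53) = sqrt(10)*(-53) = -53*sqrt(10)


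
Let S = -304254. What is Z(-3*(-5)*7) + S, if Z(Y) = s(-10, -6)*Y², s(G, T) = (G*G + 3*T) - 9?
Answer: 500571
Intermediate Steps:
s(G, T) = -9 + G² + 3*T (s(G, T) = (G² + 3*T) - 9 = -9 + G² + 3*T)
Z(Y) = 73*Y² (Z(Y) = (-9 + (-10)² + 3*(-6))*Y² = (-9 + 100 - 18)*Y² = 73*Y²)
Z(-3*(-5)*7) + S = 73*(-3*(-5)*7)² - 304254 = 73*(15*7)² - 304254 = 73*105² - 304254 = 73*11025 - 304254 = 804825 - 304254 = 500571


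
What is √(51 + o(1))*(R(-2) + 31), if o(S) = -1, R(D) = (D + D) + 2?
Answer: 145*√2 ≈ 205.06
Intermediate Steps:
R(D) = 2 + 2*D (R(D) = 2*D + 2 = 2 + 2*D)
√(51 + o(1))*(R(-2) + 31) = √(51 - 1)*((2 + 2*(-2)) + 31) = √50*((2 - 4) + 31) = (5*√2)*(-2 + 31) = (5*√2)*29 = 145*√2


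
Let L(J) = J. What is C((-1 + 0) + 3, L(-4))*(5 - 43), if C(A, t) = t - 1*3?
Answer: 266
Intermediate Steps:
C(A, t) = -3 + t (C(A, t) = t - 3 = -3 + t)
C((-1 + 0) + 3, L(-4))*(5 - 43) = (-3 - 4)*(5 - 43) = -7*(-38) = 266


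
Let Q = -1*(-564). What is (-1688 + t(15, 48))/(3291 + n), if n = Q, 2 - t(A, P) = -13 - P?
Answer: -325/771 ≈ -0.42153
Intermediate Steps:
t(A, P) = 15 + P (t(A, P) = 2 - (-13 - P) = 2 + (13 + P) = 15 + P)
Q = 564
n = 564
(-1688 + t(15, 48))/(3291 + n) = (-1688 + (15 + 48))/(3291 + 564) = (-1688 + 63)/3855 = -1625*1/3855 = -325/771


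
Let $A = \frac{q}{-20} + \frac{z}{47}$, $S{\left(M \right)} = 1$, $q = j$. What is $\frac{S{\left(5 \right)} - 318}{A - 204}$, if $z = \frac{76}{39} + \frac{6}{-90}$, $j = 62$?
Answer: $\frac{5810610}{3795409} \approx 1.531$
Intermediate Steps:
$q = 62$
$z = \frac{367}{195}$ ($z = 76 \cdot \frac{1}{39} + 6 \left(- \frac{1}{90}\right) = \frac{76}{39} - \frac{1}{15} = \frac{367}{195} \approx 1.8821$)
$A = - \frac{56089}{18330}$ ($A = \frac{62}{-20} + \frac{367}{195 \cdot 47} = 62 \left(- \frac{1}{20}\right) + \frac{367}{195} \cdot \frac{1}{47} = - \frac{31}{10} + \frac{367}{9165} = - \frac{56089}{18330} \approx -3.06$)
$\frac{S{\left(5 \right)} - 318}{A - 204} = \frac{1 - 318}{- \frac{56089}{18330} - 204} = - \frac{317}{- \frac{3795409}{18330}} = \left(-317\right) \left(- \frac{18330}{3795409}\right) = \frac{5810610}{3795409}$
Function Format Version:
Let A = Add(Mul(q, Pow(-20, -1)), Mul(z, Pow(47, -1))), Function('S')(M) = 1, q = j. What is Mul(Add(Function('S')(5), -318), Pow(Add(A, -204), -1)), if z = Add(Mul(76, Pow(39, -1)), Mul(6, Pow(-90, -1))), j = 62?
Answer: Rational(5810610, 3795409) ≈ 1.5310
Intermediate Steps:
q = 62
z = Rational(367, 195) (z = Add(Mul(76, Rational(1, 39)), Mul(6, Rational(-1, 90))) = Add(Rational(76, 39), Rational(-1, 15)) = Rational(367, 195) ≈ 1.8821)
A = Rational(-56089, 18330) (A = Add(Mul(62, Pow(-20, -1)), Mul(Rational(367, 195), Pow(47, -1))) = Add(Mul(62, Rational(-1, 20)), Mul(Rational(367, 195), Rational(1, 47))) = Add(Rational(-31, 10), Rational(367, 9165)) = Rational(-56089, 18330) ≈ -3.0600)
Mul(Add(Function('S')(5), -318), Pow(Add(A, -204), -1)) = Mul(Add(1, -318), Pow(Add(Rational(-56089, 18330), -204), -1)) = Mul(-317, Pow(Rational(-3795409, 18330), -1)) = Mul(-317, Rational(-18330, 3795409)) = Rational(5810610, 3795409)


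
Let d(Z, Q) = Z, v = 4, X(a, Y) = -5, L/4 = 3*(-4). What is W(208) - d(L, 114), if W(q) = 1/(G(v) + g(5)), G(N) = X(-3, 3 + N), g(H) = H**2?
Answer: 961/20 ≈ 48.050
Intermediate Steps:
L = -48 (L = 4*(3*(-4)) = 4*(-12) = -48)
G(N) = -5
W(q) = 1/20 (W(q) = 1/(-5 + 5**2) = 1/(-5 + 25) = 1/20)
W(208) - d(L, 114) = 1/20 - 1*(-48) = 1/20 + 48 = 961/20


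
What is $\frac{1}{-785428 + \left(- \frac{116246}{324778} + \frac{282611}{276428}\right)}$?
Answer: $- \frac{44888866492}{35256942804985541} \approx -1.2732 \cdot 10^{-6}$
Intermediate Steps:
$\frac{1}{-785428 + \left(- \frac{116246}{324778} + \frac{282611}{276428}\right)} = \frac{1}{-785428 + \left(\left(-116246\right) \frac{1}{324778} + 282611 \cdot \frac{1}{276428}\right)} = \frac{1}{-785428 + \left(- \frac{58123}{162389} + \frac{282611}{276428}\right)} = \frac{1}{-785428 + \frac{29826093035}{44888866492}} = \frac{1}{- \frac{35256942804985541}{44888866492}} = - \frac{44888866492}{35256942804985541}$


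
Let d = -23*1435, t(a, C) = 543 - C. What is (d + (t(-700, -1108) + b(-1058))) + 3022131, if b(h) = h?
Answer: 2989719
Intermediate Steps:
d = -33005
(d + (t(-700, -1108) + b(-1058))) + 3022131 = (-33005 + ((543 - 1*(-1108)) - 1058)) + 3022131 = (-33005 + ((543 + 1108) - 1058)) + 3022131 = (-33005 + (1651 - 1058)) + 3022131 = (-33005 + 593) + 3022131 = -32412 + 3022131 = 2989719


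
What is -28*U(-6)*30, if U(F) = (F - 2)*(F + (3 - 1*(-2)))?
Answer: -6720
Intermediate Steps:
U(F) = (-2 + F)*(5 + F) (U(F) = (-2 + F)*(F + (3 + 2)) = (-2 + F)*(F + 5) = (-2 + F)*(5 + F))
-28*U(-6)*30 = -28*(-10 + (-6)² + 3*(-6))*30 = -28*(-10 + 36 - 18)*30 = -28*8*30 = -224*30 = -6720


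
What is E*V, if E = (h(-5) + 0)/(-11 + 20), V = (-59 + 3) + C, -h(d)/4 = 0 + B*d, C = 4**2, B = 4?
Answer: -3200/9 ≈ -355.56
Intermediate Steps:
C = 16
h(d) = -16*d (h(d) = -4*(0 + 4*d) = -16*d)
V = -40 (V = (-59 + 3) + 16 = -56 + 16 = -40)
E = 80/9 (E = (-16*(-5) + 0)/(-11 + 20) = (80 + 0)/9 = 80*(1/9) = 80/9 ≈ 8.8889)
E*V = (80/9)*(-40) = -3200/9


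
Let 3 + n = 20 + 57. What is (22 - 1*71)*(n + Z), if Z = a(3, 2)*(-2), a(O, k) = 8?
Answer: -2842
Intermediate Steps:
n = 74 (n = -3 + (20 + 57) = -3 + 77 = 74)
Z = -16 (Z = 8*(-2) = -16)
(22 - 1*71)*(n + Z) = (22 - 1*71)*(74 - 16) = (22 - 71)*58 = -49*58 = -2842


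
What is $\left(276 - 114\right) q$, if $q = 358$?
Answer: $57996$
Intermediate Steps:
$\left(276 - 114\right) q = \left(276 - 114\right) 358 = 162 \cdot 358 = 57996$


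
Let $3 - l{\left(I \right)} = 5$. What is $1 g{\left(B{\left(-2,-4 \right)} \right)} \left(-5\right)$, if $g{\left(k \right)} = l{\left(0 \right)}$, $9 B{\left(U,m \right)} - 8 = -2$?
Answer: $10$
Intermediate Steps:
$l{\left(I \right)} = -2$ ($l{\left(I \right)} = 3 - 5 = -2$)
$B{\left(U,m \right)} = \frac{2}{3}$ ($B{\left(U,m \right)} = \frac{8}{9} + \frac{1}{9} \left(-2\right) = \frac{8}{9} - \frac{2}{9} = \frac{2}{3}$)
$g{\left(k \right)} = -2$
$1 g{\left(B{\left(-2,-4 \right)} \right)} \left(-5\right) = 1 \left(-2\right) \left(-5\right) = \left(-2\right) \left(-5\right) = 10$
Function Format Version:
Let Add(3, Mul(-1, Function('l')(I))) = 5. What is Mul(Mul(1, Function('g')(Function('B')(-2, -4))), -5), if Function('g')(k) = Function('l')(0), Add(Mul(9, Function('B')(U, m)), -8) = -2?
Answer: 10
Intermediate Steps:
Function('l')(I) = -2 (Function('l')(I) = Add(3, Mul(-1, 5)) = Add(3, -5) = -2)
Function('B')(U, m) = Rational(2, 3) (Function('B')(U, m) = Add(Rational(8, 9), Mul(Rational(1, 9), -2)) = Add(Rational(8, 9), Rational(-2, 9)) = Rational(2, 3))
Function('g')(k) = -2
Mul(Mul(1, Function('g')(Function('B')(-2, -4))), -5) = Mul(Mul(1, -2), -5) = Mul(-2, -5) = 10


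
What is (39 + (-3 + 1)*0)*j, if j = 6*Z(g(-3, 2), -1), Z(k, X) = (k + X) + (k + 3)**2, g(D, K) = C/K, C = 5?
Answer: 14859/2 ≈ 7429.5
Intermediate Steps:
g(D, K) = 5/K
Z(k, X) = X + k + (3 + k)**2 (Z(k, X) = (X + k) + (3 + k)**2 = X + k + (3 + k)**2)
j = 381/2 (j = 6*(-1 + 5/2 + (3 + 5/2)**2) = 6*(-1 + 5/2 + (11/2)**2) = 6*(-1 + 5/2 + 121/4) = 6*(127/4) = 381/2 ≈ 190.50)
(39 + (-3 + 1)*0)*j = (39 + (-3 + 1)*0)*(381/2) = (39 - 2*0)*(381/2) = (39 + 0)*(381/2) = 39*(381/2) = 14859/2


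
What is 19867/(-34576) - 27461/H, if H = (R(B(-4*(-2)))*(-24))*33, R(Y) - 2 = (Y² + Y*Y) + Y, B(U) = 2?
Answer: 47542223/20538144 ≈ 2.3148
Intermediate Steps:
R(Y) = 2 + Y + 2*Y² (R(Y) = 2 + ((Y² + Y*Y) + Y) = 2 + ((Y² + Y²) + Y) = 2 + (2*Y² + Y) = 2 + (Y + 2*Y²) = 2 + Y + 2*Y²)
H = -9504 (H = ((2 + 2 + 2*2²)*(-24))*33 = ((2 + 2 + 2*4)*(-24))*33 = ((2 + 2 + 8)*(-24))*33 = (12*(-24))*33 = -288*33 = -9504)
19867/(-34576) - 27461/H = 19867/(-34576) - 27461/(-9504) = 19867*(-1/34576) - 27461*(-1/9504) = -19867/34576 + 27461/9504 = 47542223/20538144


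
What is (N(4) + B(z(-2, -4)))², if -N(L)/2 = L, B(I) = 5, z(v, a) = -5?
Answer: 9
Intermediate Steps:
N(L) = -2*L
(N(4) + B(z(-2, -4)))² = (-2*4 + 5)² = (-8 + 5)² = (-3)² = 9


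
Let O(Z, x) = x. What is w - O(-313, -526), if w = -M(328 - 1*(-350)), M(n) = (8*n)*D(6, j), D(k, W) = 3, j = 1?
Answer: -15746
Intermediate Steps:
M(n) = 24*n (M(n) = (8*n)*3 = 24*n)
w = -16272 (w = -24*(328 - 1*(-350)) = -24*(328 + 350) = -24*678 = -1*16272 = -16272)
w - O(-313, -526) = -16272 - 1*(-526) = -16272 + 526 = -15746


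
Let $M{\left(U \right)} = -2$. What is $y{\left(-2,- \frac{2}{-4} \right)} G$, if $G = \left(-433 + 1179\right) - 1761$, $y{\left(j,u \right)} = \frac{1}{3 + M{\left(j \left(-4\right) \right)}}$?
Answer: $-1015$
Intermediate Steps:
$y{\left(j,u \right)} = 1$ ($y{\left(j,u \right)} = \frac{1}{3 - 2} = 1^{-1} = 1$)
$G = -1015$ ($G = 746 - 1761 = -1015$)
$y{\left(-2,- \frac{2}{-4} \right)} G = 1 \left(-1015\right) = -1015$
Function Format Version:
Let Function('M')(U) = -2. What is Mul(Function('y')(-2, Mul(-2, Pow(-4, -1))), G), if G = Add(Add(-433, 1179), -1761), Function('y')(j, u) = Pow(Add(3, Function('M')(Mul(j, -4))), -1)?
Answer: -1015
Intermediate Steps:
Function('y')(j, u) = 1 (Function('y')(j, u) = Pow(Add(3, -2), -1) = Pow(1, -1) = 1)
G = -1015 (G = Add(746, -1761) = -1015)
Mul(Function('y')(-2, Mul(-2, Pow(-4, -1))), G) = Mul(1, -1015) = -1015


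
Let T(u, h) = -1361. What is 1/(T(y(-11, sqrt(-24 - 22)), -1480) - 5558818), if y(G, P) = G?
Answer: -1/5560179 ≈ -1.7985e-7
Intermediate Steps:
1/(T(y(-11, sqrt(-24 - 22)), -1480) - 5558818) = 1/(-1361 - 5558818) = 1/(-5560179) = -1/5560179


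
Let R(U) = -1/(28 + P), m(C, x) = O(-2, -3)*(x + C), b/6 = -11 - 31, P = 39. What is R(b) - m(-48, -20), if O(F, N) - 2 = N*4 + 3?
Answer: -31893/67 ≈ -476.02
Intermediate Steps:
b = -252 (b = 6*(-11 - 31) = 6*(-42) = -252)
O(F, N) = 5 + 4*N (O(F, N) = 2 + (N*4 + 3) = 2 + (4*N + 3) = 2 + (3 + 4*N) = 5 + 4*N)
m(C, x) = -7*C - 7*x (m(C, x) = (5 + 4*(-3))*(x + C) = (5 - 12)*(C + x) = -7*(C + x) = -7*C - 7*x)
R(U) = -1/67 (R(U) = -1/(28 + 39) = -1/67)
R(b) - m(-48, -20) = -1/67 - (-7*(-48) - 7*(-20)) = -1/67 - (336 + 140) = -1/67 - 1*476 = -1/67 - 476 = -31893/67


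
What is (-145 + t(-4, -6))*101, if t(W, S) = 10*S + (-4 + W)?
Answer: -21513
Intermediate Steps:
t(W, S) = -4 + W + 10*S
(-145 + t(-4, -6))*101 = (-145 + (-4 - 4 + 10*(-6)))*101 = (-145 + (-4 - 4 - 60))*101 = (-145 - 68)*101 = -213*101 = -21513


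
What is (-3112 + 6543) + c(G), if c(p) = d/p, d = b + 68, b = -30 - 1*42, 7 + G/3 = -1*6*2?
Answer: 195571/57 ≈ 3431.1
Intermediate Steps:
G = -57 (G = -21 + 3*(-1*6*2) = -21 + 3*(-6*2) = -21 + 3*(-12) = -21 - 36 = -57)
b = -72 (b = -30 - 42 = -72)
d = -4 (d = -72 + 68 = -4)
c(p) = -4/p
(-3112 + 6543) + c(G) = (-3112 + 6543) - 4/(-57) = 3431 - 4*(-1/57) = 3431 + 4/57 = 195571/57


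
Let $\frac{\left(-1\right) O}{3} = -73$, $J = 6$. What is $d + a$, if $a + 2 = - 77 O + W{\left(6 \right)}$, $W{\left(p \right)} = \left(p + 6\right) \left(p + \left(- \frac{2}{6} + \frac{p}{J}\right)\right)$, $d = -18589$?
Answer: $-35374$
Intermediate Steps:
$O = 219$ ($O = \left(-3\right) \left(-73\right) = 219$)
$W{\left(p \right)} = \left(6 + p\right) \left(- \frac{1}{3} + \frac{7 p}{6}\right)$ ($W{\left(p \right)} = \left(p + 6\right) \left(p + \left(- \frac{2}{6} + \frac{p}{6}\right)\right) = \left(6 + p\right) \left(p + \left(\left(-2\right) \frac{1}{6} + p \frac{1}{6}\right)\right) = \left(6 + p\right) \left(p + \left(- \frac{1}{3} + \frac{p}{6}\right)\right) = \left(6 + p\right) \left(- \frac{1}{3} + \frac{7 p}{6}\right)$)
$a = -16785$ ($a = -2 + \left(\left(-77\right) 219 + \left(-2 + \frac{7 \cdot 6^{2}}{6} + \frac{20}{3} \cdot 6\right)\right) = -2 + \left(-16863 + \left(-2 + \frac{7}{6} \cdot 36 + 40\right)\right) = -2 + \left(-16863 + \left(-2 + 42 + 40\right)\right) = -2 + \left(-16863 + 80\right) = -2 - 16783 = -16785$)
$d + a = -18589 - 16785 = -35374$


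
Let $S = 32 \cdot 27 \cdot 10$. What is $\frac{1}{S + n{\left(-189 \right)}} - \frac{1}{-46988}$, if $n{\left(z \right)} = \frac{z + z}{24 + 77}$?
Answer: $\frac{2809025}{20492923428} \approx 0.00013707$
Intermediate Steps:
$S = 8640$ ($S = 864 \cdot 10 = 8640$)
$n{\left(z \right)} = \frac{2 z}{101}$
$\frac{1}{S + n{\left(-189 \right)}} - \frac{1}{-46988} = \frac{1}{8640 + \frac{2}{101} \left(-189\right)} - \frac{1}{-46988} = \frac{1}{8640 - \frac{378}{101}} - - \frac{1}{46988} = \frac{1}{\frac{872262}{101}} + \frac{1}{46988} = \frac{101}{872262} + \frac{1}{46988} = \frac{2809025}{20492923428}$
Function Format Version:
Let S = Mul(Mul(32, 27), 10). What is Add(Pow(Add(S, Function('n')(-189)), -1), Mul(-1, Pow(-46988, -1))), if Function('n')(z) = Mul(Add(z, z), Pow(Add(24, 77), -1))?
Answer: Rational(2809025, 20492923428) ≈ 0.00013707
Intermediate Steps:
S = 8640 (S = Mul(864, 10) = 8640)
Function('n')(z) = Mul(Rational(2, 101), z) (Function('n')(z) = Mul(Mul(2, z), Pow(101, -1)) = Mul(Mul(2, z), Rational(1, 101)) = Mul(Rational(2, 101), z))
Add(Pow(Add(S, Function('n')(-189)), -1), Mul(-1, Pow(-46988, -1))) = Add(Pow(Add(8640, Mul(Rational(2, 101), -189)), -1), Mul(-1, Pow(-46988, -1))) = Add(Pow(Add(8640, Rational(-378, 101)), -1), Mul(-1, Rational(-1, 46988))) = Add(Pow(Rational(872262, 101), -1), Rational(1, 46988)) = Add(Rational(101, 872262), Rational(1, 46988)) = Rational(2809025, 20492923428)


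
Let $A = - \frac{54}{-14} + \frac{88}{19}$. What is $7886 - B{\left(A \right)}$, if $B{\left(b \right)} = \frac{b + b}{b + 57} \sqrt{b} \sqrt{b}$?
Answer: $\frac{4566414849}{579215} \approx 7883.8$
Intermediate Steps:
$A = \frac{1129}{133}$ ($A = \left(-54\right) \left(- \frac{1}{14}\right) + 88 \cdot \frac{1}{19} = \frac{27}{7} + \frac{88}{19} = \frac{1129}{133} \approx 8.4887$)
$B{\left(b \right)} = \frac{2 b^{2}}{57 + b}$ ($B{\left(b \right)} = \frac{2 b}{57 + b} \sqrt{b} \sqrt{b} = \frac{2 b^{\frac{3}{2}}}{57 + b} \sqrt{b} = \frac{2 b^{2}}{57 + b}$)
$7886 - B{\left(A \right)} = 7886 - \frac{2 \left(\frac{1129}{133}\right)^{2}}{57 + \frac{1129}{133}} = 7886 - 2 \cdot \frac{1274641}{17689} \frac{1}{\frac{8710}{133}} = 7886 - 2 \cdot \frac{1274641}{17689} \cdot \frac{133}{8710} = 7886 - \frac{1274641}{579215} = \frac{4566414849}{579215}$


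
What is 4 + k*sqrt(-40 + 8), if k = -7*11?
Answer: 4 - 308*I*sqrt(2) ≈ 4.0 - 435.58*I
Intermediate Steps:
k = -77
4 + k*sqrt(-40 + 8) = 4 - 77*sqrt(-40 + 8) = 4 - 308*I*sqrt(2)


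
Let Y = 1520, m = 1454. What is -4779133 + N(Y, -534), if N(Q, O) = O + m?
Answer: -4778213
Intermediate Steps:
N(Q, O) = 1454 + O (N(Q, O) = O + 1454 = 1454 + O)
-4779133 + N(Y, -534) = -4779133 + (1454 - 534) = -4779133 + 920 = -4778213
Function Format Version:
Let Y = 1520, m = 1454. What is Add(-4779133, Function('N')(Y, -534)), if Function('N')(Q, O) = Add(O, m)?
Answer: -4778213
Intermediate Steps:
Function('N')(Q, O) = Add(1454, O) (Function('N')(Q, O) = Add(O, 1454) = Add(1454, O))
Add(-4779133, Function('N')(Y, -534)) = Add(-4779133, Add(1454, -534)) = Add(-4779133, 920) = -4778213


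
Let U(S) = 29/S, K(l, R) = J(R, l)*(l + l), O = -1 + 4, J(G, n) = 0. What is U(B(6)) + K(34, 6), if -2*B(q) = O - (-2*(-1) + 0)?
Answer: -58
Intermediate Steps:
O = 3
K(l, R) = 0 (K(l, R) = 0*(l + l) = 0*(2*l) = 0)
B(q) = -½ (B(q) = -(3 - (-2*(-1) + 0))/2 = -(3 - (2 + 0))/2 = -(3 - 1*2)/2 = -(3 - 2)/2 = -½*1 = -½)
U(B(6)) + K(34, 6) = 29/(-½) + 0 = 29*(-2) + 0 = -58 + 0 = -58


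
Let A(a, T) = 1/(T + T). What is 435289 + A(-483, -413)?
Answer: 359548713/826 ≈ 4.3529e+5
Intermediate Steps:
A(a, T) = 1/(2*T)
435289 + A(-483, -413) = 435289 + (1/2)/(-413) = 435289 + (1/2)*(-1/413) = 435289 - 1/826 = 359548713/826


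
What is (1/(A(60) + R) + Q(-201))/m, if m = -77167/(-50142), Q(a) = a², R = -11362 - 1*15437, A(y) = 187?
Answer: 26955121025181/1026784102 ≈ 26252.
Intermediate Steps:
R = -26799 (R = -11362 - 15437 = -26799)
m = 77167/50142 (m = -77167*(-1/50142) = 77167/50142 ≈ 1.5390)
(1/(A(60) + R) + Q(-201))/m = (1/(187 - 26799) + (-201)²)/(77167/50142) = (1/(-26612) + 40401)*(50142/77167) = (-1/26612 + 40401)*(50142/77167) = (1075151411/26612)*(50142/77167) = 26955121025181/1026784102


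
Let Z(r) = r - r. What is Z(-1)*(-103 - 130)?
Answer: 0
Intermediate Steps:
Z(r) = 0
Z(-1)*(-103 - 130) = 0*(-103 - 130) = 0*(-233) = 0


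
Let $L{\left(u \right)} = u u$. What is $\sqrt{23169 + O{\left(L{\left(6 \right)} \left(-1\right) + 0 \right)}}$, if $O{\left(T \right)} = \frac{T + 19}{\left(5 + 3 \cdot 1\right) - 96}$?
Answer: $\frac{223 \sqrt{902}}{44} \approx 152.21$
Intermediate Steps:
$L{\left(u \right)} = u^{2}$
$O{\left(T \right)} = - \frac{19}{88} - \frac{T}{88}$ ($O{\left(T \right)} = \frac{19 + T}{\left(5 + 3\right) - 96} = \frac{19 + T}{8 - 96} = \frac{19 + T}{-88} = \left(19 + T\right) \left(- \frac{1}{88}\right) = - \frac{19}{88} - \frac{T}{88}$)
$\sqrt{23169 + O{\left(L{\left(6 \right)} \left(-1\right) + 0 \right)}} = \sqrt{23169 - \left(\frac{19}{88} + \frac{6^{2} \left(-1\right) + 0}{88}\right)} = \sqrt{23169 - \left(\frac{19}{88} + \frac{36 \left(-1\right) + 0}{88}\right)} = \sqrt{23169 - \left(\frac{19}{88} + \frac{-36 + 0}{88}\right)} = \sqrt{23169 - - \frac{17}{88}} = \sqrt{23169 + \left(- \frac{19}{88} + \frac{9}{22}\right)} = \sqrt{23169 + \frac{17}{88}} = \sqrt{\frac{2038889}{88}} = \frac{223 \sqrt{902}}{44}$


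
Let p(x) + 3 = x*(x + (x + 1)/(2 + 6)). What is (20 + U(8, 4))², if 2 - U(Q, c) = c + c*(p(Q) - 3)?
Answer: 62500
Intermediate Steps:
p(x) = -3 + x*(⅛ + 9*x/8) (p(x) = -3 + x*(x + (x + 1)/(2 + 6)) = -3 + x*(x + (1 + x)/8) = -3 + x*(x + (1 + x)*(⅛)) = -3 + x*(x + (⅛ + x/8)) = -3 + x*(⅛ + 9*x/8))
U(Q, c) = 2 - c - c*(-6 + Q/8 + 9*Q²/8) (U(Q, c) = 2 - (c + c*((-3 + Q/8 + 9*Q²/8) - 3)) = 2 - (c + c*(-6 + Q/8 + 9*Q²/8)) = 2 + (-c - c*(-6 + Q/8 + 9*Q²/8)) = 2 - c - c*(-6 + Q/8 + 9*Q²/8))
(20 + U(8, 4))² = (20 + (2 + 2*4 - ⅛*4*(-24 + 8 + 9*8²)))² = (20 + (2 + 8 - ⅛*4*(-24 + 8 + 9*64)))² = (20 + (2 + 8 - ⅛*4*(-24 + 8 + 576)))² = (20 + (2 + 8 - ⅛*4*560))² = (20 + (2 + 8 - 280))² = (20 - 270)² = (-250)² = 62500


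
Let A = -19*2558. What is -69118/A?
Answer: 34559/24301 ≈ 1.4221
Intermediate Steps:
A = -48602
-69118/A = -69118/(-48602) = -69118*(-1/48602) = 34559/24301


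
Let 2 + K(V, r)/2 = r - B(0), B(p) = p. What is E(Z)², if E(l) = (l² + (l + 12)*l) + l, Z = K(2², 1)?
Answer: 324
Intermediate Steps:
K(V, r) = -4 + 2*r (K(V, r) = -4 + 2*(r - 1*0) = -4 + 2*(r + 0) = -4 + 2*r)
Z = -2 (Z = -4 + 2*1 = -4 + 2 = -2)
E(l) = l + l² + l*(12 + l) (E(l) = (l² + (12 + l)*l) + l = (l² + l*(12 + l)) + l = l + l² + l*(12 + l))
E(Z)² = (-2*(13 + 2*(-2)))² = (-2*(13 - 4))² = (-2*9)² = (-18)² = 324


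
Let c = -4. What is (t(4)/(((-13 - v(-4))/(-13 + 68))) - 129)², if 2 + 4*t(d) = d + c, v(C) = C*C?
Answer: 55160329/3364 ≈ 16397.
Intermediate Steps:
v(C) = C²
t(d) = -3/2 + d/4 (t(d) = -½ + (d - 4)/4 = -½ + (-4 + d)/4 = -½ + (-1 + d/4) = -3/2 + d/4)
(t(4)/(((-13 - v(-4))/(-13 + 68))) - 129)² = ((-3/2 + (¼)*4)/(((-13 - 1*(-4)²)/(-13 + 68))) - 129)² = ((-3/2 + 1)/(((-13 - 1*16)/55)) - 129)² = (-55/(-13 - 16)/2 - 129)² = (-1/(2*((-29*1/55))) - 129)² = (-1/(2*(-29/55)) - 129)² = (-½*(-55/29) - 129)² = (55/58 - 129)² = (-7427/58)² = 55160329/3364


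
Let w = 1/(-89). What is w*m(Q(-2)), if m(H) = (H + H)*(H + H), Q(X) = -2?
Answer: -16/89 ≈ -0.17978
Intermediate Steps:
w = -1/89 ≈ -0.011236
m(H) = 4*H**2 (m(H) = (2*H)*(2*H) = 4*H**2)
w*m(Q(-2)) = -4*(-2)**2/89 = -4*4/89 = -1/89*16 = -16/89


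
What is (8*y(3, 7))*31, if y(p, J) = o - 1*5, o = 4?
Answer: -248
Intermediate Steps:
y(p, J) = -1 (y(p, J) = 4 - 1*5 = 4 - 5 = -1)
(8*y(3, 7))*31 = (8*(-1))*31 = -8*31 = -248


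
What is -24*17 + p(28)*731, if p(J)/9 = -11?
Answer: -72777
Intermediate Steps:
p(J) = -99 (p(J) = 9*(-11) = -99)
-24*17 + p(28)*731 = -24*17 - 99*731 = -408 - 72369 = -72777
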